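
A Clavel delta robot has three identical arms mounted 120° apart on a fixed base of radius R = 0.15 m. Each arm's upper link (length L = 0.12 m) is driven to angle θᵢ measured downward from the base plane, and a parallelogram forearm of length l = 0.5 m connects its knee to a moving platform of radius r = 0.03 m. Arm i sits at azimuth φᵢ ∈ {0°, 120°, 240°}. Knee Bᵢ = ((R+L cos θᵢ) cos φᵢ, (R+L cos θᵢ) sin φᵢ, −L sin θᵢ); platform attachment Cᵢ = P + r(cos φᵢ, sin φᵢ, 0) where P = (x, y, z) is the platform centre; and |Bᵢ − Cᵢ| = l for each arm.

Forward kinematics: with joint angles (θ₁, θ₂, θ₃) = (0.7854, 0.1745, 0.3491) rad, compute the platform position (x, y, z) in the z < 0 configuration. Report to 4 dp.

(-0.0924, 0.0251, -0.4861)

arm 1 at φ=0.0°: e+L cos θ1 = 0.2049;  O1 = (0.2049, 0.0000, -0.0849)
φ2=120.0°: virtual centre (-0.1191, 0.2063, -0.0208), radius l
φ3=240.0°: virtual centre (-0.1164, -0.2016, -0.0410), radius l
|O₂|²−|O₁|² = 0.0080;  |O₃|²−|O₁|² = 0.0067
[-0.6479 0.4125 0.1280]·P = 0.0080;  [-0.6425 -0.4032 0.0876]·P = 0.0067
det = 0.5262;  x = -0.0114+0.1668z,  y = 0.0015+-0.0485z
into |P−O₁|² = l²: 1.0302z² + 0.0974z + -0.1960 = 0;  Δ = 0.8173;  z = -0.4861 or 0.3915 → z<0 root = -0.4861
x = -0.0924, y = 0.0251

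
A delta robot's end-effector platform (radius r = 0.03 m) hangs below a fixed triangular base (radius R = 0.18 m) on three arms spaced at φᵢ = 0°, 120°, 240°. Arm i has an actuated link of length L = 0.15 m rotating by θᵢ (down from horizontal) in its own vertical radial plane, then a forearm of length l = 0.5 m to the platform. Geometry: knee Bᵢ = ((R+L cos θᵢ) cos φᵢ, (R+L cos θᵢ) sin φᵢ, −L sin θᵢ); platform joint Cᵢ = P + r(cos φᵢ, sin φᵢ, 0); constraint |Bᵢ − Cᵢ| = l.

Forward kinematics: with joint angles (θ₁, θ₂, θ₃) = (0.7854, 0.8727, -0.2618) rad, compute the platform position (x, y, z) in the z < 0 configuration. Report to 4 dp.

(-0.0747, -0.1580, -0.4462)

arm 1 at φ=0.0°: e+L cos θ1 = 0.2561;  O1 = (0.2561, 0.0000, -0.1061)
φ2=120.0°: virtual centre (-0.1232, 0.2134, -0.1149), radius l
arm 3 at φ=240.0°: e+L cos θ3 = 0.2949;  O3 = (-0.1474, -0.2554, 0.0388)
eliminate P² terms by subtracting sphere 1 from 2 and 3
plane₁₂: -0.7585x+0.4268y+-0.0177z = -0.0029
Cramer: x(z) = -0.0048+0.1566z;  y(z) = -0.0153+0.3198z
into |P−O₁|² = l²: 1.1268z² + 0.1207z + -0.1705 = 0;  Δ = 0.7830;  z = -0.4462 or 0.3391 → z<0 root = -0.4462
x = -0.0747, y = -0.1580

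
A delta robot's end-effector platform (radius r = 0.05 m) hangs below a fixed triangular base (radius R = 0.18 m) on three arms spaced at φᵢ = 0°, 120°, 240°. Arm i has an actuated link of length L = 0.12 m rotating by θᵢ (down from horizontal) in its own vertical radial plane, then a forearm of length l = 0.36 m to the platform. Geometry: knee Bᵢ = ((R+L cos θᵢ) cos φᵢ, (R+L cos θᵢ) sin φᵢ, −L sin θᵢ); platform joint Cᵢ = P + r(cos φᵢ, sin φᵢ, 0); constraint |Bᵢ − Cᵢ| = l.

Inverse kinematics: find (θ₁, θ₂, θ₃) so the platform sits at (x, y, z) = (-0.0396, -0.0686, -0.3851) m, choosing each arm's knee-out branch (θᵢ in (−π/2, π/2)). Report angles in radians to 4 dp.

θ₁ = 1.1346, θ₂ = 1.1346, θ₃ = 0.5239

arm 1 (φ=0.0°): x'=-0.0396, y'=-0.0686
  A cos θ + B sin θ = C:  0.1696·cos θ + -0.3851·sin θ = -0.2774
  √(A²+B²)=0.4208;  θ1 = -1.1560+2.2905 ≈ 1.1346
φ2=120.0° → target in arm frame (-0.0396, 0.0686)
  A=0.1696, B=-0.3851, C=(l²−L²−A²−y'²−z²)/(2L)=-0.2774
  γ=atan2(-0.3851,0.1696)=-1.1559;  ψ=arccos(-0.6592)=2.2906;  θ2=γ+ψ≈1.1346
arm 3 (φ=240.0°): x'=0.0792, y'=0.0000
  A cos θ + B sin θ = C:  0.0508·cos θ + -0.3851·sin θ = -0.1487
  √(A²+B²)=0.3884;  θ3 = -1.4397+1.9636 ≈ 0.5239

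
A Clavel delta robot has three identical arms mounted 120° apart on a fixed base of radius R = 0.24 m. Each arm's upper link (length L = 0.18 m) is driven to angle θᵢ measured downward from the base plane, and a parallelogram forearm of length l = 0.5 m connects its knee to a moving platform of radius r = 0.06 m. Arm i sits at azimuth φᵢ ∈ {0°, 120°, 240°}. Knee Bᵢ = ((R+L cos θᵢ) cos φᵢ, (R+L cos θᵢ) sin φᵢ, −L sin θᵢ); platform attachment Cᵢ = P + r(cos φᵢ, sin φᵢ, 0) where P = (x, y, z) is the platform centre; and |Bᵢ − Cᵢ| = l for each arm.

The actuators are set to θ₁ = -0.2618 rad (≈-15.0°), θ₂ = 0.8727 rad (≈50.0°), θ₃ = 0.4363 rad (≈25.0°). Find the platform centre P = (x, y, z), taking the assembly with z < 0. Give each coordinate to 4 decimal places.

(0.1335, -0.0656, -0.3974)

arm 1 at φ=0.0°: e+L cos θ1 = 0.3539;  S1 = (0.3539, 0.0000, 0.0466)
φ2=120.0°: virtual centre (-0.1478, 0.2561, -0.1379), radius l
S3 = (0.3431·cos240.0°, 0.3431·sin240.0°, -0.0761) = (-0.1716, -0.2972, -0.0761)
eliminate P² terms by subtracting sphere 1 from 2 and 3
plane₁₂: -1.0034x+0.5122y+-0.3690z = -0.0209
det = 1.1346;  x = 0.0127+-0.3040z,  y = -0.0160+0.1248z
sphere 1 gives Az²+Bz+C=0 with A=1.1080, B=0.1103, C=-0.1312;  B²−4AC=0.5936;  roots -0.3974, 0.2979;  negative root z = -0.3974
x = 0.1335, y = -0.0656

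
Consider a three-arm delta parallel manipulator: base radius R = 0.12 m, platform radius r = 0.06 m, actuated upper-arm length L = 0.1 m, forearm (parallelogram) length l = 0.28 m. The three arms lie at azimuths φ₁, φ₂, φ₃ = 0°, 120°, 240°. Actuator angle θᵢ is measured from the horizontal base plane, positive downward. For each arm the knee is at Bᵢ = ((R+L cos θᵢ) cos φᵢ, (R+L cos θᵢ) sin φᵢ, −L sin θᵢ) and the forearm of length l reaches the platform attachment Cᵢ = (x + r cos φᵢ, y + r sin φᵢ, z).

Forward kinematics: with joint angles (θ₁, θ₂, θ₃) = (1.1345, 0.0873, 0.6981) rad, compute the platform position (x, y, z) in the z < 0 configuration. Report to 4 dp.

φ1=0.0°: virtual centre (0.1023, 0.0000, -0.0906), radius l
S2 = (0.1596·cos120.0°, 0.1596·sin120.0°, -0.0087) = (-0.0798, 0.1382, -0.0087)
arm 3 at φ=240.0°: e+L cos θ3 = 0.1366;  S3 = (-0.0683, -0.1183, -0.0643)
eliminate P² terms by subtracting sphere 1 from 2 and 3
linear system: -0.3641x+0.2765y = 0.0069−0.1638z; -0.3411x+-0.2366y = 0.0041−0.0527z
Cramer: x(z) = -0.0153+0.2955z;  y(z) = 0.0047-0.2033z
sphere 1 gives Az²+Bz+C=0 with A=1.1287, B=0.1098, C=-0.0563;  B²−4AC=0.2664;  roots -0.2773, 0.1800;  negative root z = -0.2773
x = -0.0973, y = 0.0611

(-0.0973, 0.0611, -0.2773)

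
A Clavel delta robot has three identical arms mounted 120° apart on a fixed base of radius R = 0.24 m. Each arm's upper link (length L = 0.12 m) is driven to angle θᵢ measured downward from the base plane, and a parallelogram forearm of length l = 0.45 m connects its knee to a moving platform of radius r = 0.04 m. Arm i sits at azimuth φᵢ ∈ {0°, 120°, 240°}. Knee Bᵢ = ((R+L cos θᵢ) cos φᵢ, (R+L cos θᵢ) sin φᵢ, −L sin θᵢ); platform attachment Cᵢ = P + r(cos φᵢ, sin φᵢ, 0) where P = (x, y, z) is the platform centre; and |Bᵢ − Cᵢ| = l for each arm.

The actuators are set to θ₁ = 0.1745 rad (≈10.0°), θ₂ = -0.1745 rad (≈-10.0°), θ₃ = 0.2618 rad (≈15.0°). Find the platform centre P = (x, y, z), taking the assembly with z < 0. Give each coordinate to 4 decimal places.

(-0.0102, 0.0317, -0.3268)

arm 1 at φ=0.0°: (R−r)+L cos θ1 = 0.3182;  S1 = (0.3182, 0.0000, -0.0208)
S2 = (0.3182·cos120.0°, 0.3182·sin120.0°, 0.0208) = (-0.1591, 0.2755, 0.0208)
φ3=240.0°: virtual centre (-0.1580, -0.2736, -0.0311), radius l
|S₂|²−|S₁|² = 0.0000;  |S₃|²−|S₁|² = -0.0009
[-0.9545 0.5511 0.0833]·P = 0.0000;  [-0.9523 -0.5472 -0.0204]·P = -0.0009
Cramer: x(z) = 0.0005+0.0328z;  y(z) = 0.0008-0.0944z
sphere 1 gives Az²+Bz+C=0 with A=1.0100, B=0.0207, C=-0.1011;  B²−4AC=0.4090;  roots -0.3268, 0.3064;  negative root z = -0.3268
x = -0.0102, y = 0.0317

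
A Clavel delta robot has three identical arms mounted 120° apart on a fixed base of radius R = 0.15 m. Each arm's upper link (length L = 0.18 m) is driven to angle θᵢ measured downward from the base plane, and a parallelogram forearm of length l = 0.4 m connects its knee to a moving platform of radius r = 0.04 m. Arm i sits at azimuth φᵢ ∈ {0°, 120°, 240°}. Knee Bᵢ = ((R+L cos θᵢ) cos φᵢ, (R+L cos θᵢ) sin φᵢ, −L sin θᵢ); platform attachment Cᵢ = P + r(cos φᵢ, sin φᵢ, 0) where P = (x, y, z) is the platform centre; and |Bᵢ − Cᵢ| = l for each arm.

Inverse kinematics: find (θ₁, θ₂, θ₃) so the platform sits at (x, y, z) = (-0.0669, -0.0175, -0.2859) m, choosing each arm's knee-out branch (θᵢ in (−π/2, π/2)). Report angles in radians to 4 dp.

θ₁ = 0.4360, θ₂ = 0.0001, θ₃ = -0.1749

φ1=0.0° → target in arm frame (-0.0669, -0.0175)
  e−x'=0.1769;  (l²−L²−(e−x')²−y'²−z²)/2L = 0.0396
  √(A²+B²)=0.3362;  θ1 = -1.0167+1.4527 ≈ 0.4360
rotate P by −φ2: (0.0183, 0.0667, -0.2859)
  e−x'=0.0917;  (l²−L²−(e−x')²−y'²−z²)/2L = 0.0917
  γ=atan2(-0.2859,0.0917)=-1.2604;  ψ=arccos(0.3053)=1.2605;  θ2=γ+ψ≈0.0001
φ3=240.0° → target in arm frame (0.0486, -0.0492)
  A cos θ + B sin θ = C:  0.0614·cos θ + -0.2859·sin θ = 0.1102
  √(A²+B²)=0.2924;  θ3 = -1.3593+1.1844 ≈ -0.1749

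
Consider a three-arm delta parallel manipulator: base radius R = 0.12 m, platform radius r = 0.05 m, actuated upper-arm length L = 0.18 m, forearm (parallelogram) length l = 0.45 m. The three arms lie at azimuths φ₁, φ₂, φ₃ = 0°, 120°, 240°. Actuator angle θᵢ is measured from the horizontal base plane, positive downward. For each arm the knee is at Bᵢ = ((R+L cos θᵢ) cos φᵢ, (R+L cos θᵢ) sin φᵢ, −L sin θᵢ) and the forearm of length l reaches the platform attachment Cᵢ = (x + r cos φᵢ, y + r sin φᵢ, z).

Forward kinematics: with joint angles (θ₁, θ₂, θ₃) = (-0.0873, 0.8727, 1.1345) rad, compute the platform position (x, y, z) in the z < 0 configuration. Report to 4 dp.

(0.2358, 0.0637, -0.4296)

arm 1 at φ=0.0°: ρ1 = 0.2493;  O1 = (0.2493, 0.0000, 0.0157)
arm 2 at φ=120.0°: ρ2 = 0.1857;  O2 = (-0.0928, 0.1608, -0.1379)
O3 = (0.1461·cos240.0°, 0.1461·sin240.0°, -0.1631) = (-0.0730, -0.1265, -0.1631)
subtract pairs → two planes through P
plane₁₂: -0.6843x+0.3216y+-0.3072z = -0.0089
det = 0.3805;  x = 0.0181+-0.5066z,  y = 0.0109+-0.1228z
quadratic in z: (1.2717)z²+(0.2002)z+(-0.1487)=0, √Δ=0.8924 → z ∈ {-0.4296, 0.2722}; z = -0.4296 (taking z<0)
x = 0.2358, y = 0.0637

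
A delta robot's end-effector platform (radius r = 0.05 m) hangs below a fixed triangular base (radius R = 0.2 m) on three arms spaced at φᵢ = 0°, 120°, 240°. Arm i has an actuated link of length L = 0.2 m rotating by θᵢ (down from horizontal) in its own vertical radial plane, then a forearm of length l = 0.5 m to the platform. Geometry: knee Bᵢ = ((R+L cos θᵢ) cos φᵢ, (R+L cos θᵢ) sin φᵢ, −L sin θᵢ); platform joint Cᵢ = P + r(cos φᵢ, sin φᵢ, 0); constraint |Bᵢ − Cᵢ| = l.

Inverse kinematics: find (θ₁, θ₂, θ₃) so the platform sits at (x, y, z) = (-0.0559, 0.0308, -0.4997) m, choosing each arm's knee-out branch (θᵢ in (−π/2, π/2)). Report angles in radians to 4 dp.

θ₁ = 0.7851, θ₂ = 0.4363, θ₃ = 0.6107

φ1=0.0° → target in arm frame (-0.0559, 0.0308)
  A=0.2059, B=-0.4997, C=(l²−L²−A²−y'²−z²)/(2L)=-0.2076
  θ1 = atan2(B,A) + arccos(C/0.5405) = 0.7851
arm 2 (φ=120.0°): x'=0.0546, y'=0.0330
  e−x'=0.0954;  (l²−L²−(e−x')²−y'²−z²)/2L = -0.1247
  √(A²+B²)=0.5087;  θ2 = -1.3822+1.8185 ≈ 0.4363
rotate P by −φ3: (0.0013, -0.0638, -0.4997)
  A cos θ + B sin θ = C:  0.1487·cos θ + -0.4997·sin θ = -0.1647
  √(A²+B²)=0.5214;  θ3 = -1.2815+1.8923 ≈ 0.6107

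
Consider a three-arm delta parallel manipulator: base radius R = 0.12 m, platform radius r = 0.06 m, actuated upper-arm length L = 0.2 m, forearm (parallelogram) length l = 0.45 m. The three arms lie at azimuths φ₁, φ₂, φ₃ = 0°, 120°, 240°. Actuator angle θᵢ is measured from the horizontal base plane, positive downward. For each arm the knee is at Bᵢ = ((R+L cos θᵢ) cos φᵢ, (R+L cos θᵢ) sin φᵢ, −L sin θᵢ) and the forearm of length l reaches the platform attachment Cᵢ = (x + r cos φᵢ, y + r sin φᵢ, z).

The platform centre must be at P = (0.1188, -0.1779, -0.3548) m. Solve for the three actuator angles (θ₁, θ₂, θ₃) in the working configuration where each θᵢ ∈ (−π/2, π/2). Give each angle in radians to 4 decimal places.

θ₁ = -0.1747, θ₂ = 0.8724, θ₃ = -0.0877

rotate P by −φ1: (0.1188, -0.1779, -0.3548)
  A=-0.0588, B=-0.3548, C=(l²−L²−A²−y'²−z²)/(2L)=0.0038
  √(A²+B²)=0.3596;  θ1 = -1.7350+1.5603 ≈ -0.1747
rotate P by −φ2: (-0.2135, -0.0139, -0.3548)
  A=0.2735, B=-0.3548, C=(l²−L²−A²−y'²−z²)/(2L)=-0.0959
  γ=atan2(-0.3548,0.2735)=-0.9141;  ψ=arccos(-0.2141)=1.7866;  θ2=γ+ψ≈0.8724
rotate P by −φ3: (0.0947, 0.1918, -0.3548)
  A cos θ + B sin θ = C:  -0.0347·cos θ + -0.3548·sin θ = -0.0035
  γ=atan2(-0.3548,-0.0347)=-1.6682;  ψ=arccos(-0.0097)=1.5805;  θ3=γ+ψ≈-0.0877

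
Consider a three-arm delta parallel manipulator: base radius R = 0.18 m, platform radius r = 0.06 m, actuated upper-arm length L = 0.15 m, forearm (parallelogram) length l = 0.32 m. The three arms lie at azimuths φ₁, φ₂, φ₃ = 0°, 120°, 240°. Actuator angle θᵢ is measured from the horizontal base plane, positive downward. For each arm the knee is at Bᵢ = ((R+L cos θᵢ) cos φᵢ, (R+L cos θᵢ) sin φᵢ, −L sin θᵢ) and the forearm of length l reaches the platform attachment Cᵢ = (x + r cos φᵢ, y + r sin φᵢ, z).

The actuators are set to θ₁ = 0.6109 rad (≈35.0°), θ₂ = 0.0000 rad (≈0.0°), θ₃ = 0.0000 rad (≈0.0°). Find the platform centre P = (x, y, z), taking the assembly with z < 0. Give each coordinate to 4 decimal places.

(-0.0549, 0.0000, -0.2032)

S1 = (0.2429·cos0.0°, 0.2429·sin0.0°, -0.0860) = (0.2429, 0.0000, -0.0860)
arm 2 at φ=120.0°: ρ2 = 0.2700;  S2 = (-0.1350, 0.2338, 0.0000)
φ3=240.0°: virtual centre (-0.1350, -0.2338, 0.0000), radius l
eliminate P² terms by subtracting sphere 1 from 2 and 3
[-0.7557 0.4677 0.1721]·P = 0.0065;  [-0.7557 -0.4677 0.1721]·P = 0.0065
Cramer: x(z) = -0.0086+0.2277z;  y(z) = 0.0000-0.0000z
quadratic in z: (1.0518)z²+(0.0576)z+(-0.0318)=0, √Δ=0.3700 → z ∈ {-0.2032, 0.1485}; z = -0.2032 (taking z<0)
x = -0.0549, y = 0.0000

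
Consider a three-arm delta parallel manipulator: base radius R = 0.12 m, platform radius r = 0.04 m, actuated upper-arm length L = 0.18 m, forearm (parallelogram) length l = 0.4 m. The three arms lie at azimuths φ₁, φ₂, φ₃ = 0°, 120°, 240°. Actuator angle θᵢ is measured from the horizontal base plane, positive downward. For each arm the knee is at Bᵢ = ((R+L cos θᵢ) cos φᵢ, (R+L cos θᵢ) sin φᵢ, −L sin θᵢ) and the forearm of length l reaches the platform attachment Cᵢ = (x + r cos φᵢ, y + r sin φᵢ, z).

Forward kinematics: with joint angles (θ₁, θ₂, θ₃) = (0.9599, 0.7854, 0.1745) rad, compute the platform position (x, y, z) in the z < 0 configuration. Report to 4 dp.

S1 = (0.1832·cos0.0°, 0.1832·sin0.0°, -0.1474) = (0.1832, 0.0000, -0.1474)
φ2=120.0°: virtual centre (-0.1036, 0.1795, -0.1273), radius l
φ3=240.0°: virtual centre (-0.1286, -0.2228, -0.0313), radius l
subtract pairs → two planes through P
[-0.5738 0.3590 0.0403]·P = 0.0038;  [-0.6238 -0.4456 0.2324]·P = 0.0118
det = 0.4796;  x = -0.0124+0.2114z,  y = -0.0092+0.2256z
sphere 1 gives Az²+Bz+C=0 with A=1.0956, B=0.2080, C=-0.0999;  B²−4AC=0.4810;  roots -0.4114, 0.2216;  negative root z = -0.4114
x = -0.0994, y = -0.1020

(-0.0994, -0.1020, -0.4114)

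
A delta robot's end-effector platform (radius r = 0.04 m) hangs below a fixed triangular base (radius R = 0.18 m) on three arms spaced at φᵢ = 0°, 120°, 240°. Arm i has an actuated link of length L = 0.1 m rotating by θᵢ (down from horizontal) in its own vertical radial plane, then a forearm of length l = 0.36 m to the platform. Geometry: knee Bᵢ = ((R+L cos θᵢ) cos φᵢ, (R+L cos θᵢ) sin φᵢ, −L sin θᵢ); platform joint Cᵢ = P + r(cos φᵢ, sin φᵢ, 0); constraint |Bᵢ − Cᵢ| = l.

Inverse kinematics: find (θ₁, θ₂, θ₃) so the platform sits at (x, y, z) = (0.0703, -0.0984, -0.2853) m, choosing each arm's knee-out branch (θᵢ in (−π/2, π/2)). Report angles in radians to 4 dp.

θ₁ = -0.1750, θ₂ = 1.1347, θ₃ = -0.0002

φ1=0.0° → target in arm frame (0.0703, -0.0984)
  e−x'=0.0697;  (l²−L²−(e−x')²−y'²−z²)/2L = 0.1183
  √(A²+B²)=0.2937;  θ1 = -1.3312+1.1562 ≈ -0.1750
arm 2 (φ=120.0°): x'=-0.1204, y'=-0.0117
  e−x'=0.2604;  (l²−L²−(e−x')²−y'²−z²)/2L = -0.1486
  γ=atan2(-0.2853,0.2604)=-0.8311;  ψ=arccos(-0.3848)=1.9658;  θ2=γ+ψ≈1.1347
φ3=240.0° → target in arm frame (0.0501, 0.1101)
  A=0.0899, B=-0.2853, C=(l²−L²−A²−y'²−z²)/(2L)=0.0900
  θ3 = atan2(B,A) + arccos(C/0.2991) = -0.0002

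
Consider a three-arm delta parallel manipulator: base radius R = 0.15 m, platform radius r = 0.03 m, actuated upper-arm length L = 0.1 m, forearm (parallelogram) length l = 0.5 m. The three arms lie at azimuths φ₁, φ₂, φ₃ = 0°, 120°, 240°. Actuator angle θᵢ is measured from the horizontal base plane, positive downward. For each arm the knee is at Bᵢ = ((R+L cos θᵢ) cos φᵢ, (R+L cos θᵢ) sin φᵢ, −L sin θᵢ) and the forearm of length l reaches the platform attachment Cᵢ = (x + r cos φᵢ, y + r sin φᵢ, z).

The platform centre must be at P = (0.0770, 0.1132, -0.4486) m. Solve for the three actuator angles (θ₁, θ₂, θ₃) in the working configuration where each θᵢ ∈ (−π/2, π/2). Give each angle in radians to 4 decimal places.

arm 1 (φ=0.0°): x'=0.0770, y'=0.1132
  A=0.0430, B=-0.4486, C=(l²−L²−A²−y'²−z²)/(2L)=0.1205
  √(A²+B²)=0.4507;  θ1 = -1.4752+1.3002 ≈ -0.1751
arm 2 (φ=120.0°): x'=0.0595, y'=-0.1233
  A cos θ + B sin θ = C:  0.0605·cos θ + -0.4486·sin θ = 0.0995
  γ=atan2(-0.4486,0.0605)=-1.4368;  ψ=arccos(0.2198)=1.3491;  θ2=γ+ψ≈-0.0877
φ3=240.0° → target in arm frame (-0.1365, 0.0101)
  e−x'=0.2565;  (l²−L²−(e−x')²−y'²−z²)/2L = -0.1358
  √(A²+B²)=0.5168;  θ3 = -1.0513+1.8366 ≈ 0.7853

θ₁ = -0.1751, θ₂ = -0.0877, θ₃ = 0.7853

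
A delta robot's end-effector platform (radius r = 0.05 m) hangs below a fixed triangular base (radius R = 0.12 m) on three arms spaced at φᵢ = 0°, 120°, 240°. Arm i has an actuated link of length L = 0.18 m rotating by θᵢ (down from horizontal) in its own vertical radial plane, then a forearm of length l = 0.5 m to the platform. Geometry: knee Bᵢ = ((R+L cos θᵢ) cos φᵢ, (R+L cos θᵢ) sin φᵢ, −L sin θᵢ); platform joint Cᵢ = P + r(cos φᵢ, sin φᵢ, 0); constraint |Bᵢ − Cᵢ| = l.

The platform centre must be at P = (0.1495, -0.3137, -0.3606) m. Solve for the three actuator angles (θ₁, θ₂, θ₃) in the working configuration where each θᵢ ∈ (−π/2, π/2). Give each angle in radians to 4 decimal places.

θ₁ = -0.0875, θ₂ = 1.3090, θ₃ = -0.2619

arm 1 (φ=0.0°): x'=0.1495, y'=-0.3137
  A cos θ + B sin θ = C:  -0.0795·cos θ + -0.3606·sin θ = -0.0477
  θ1 = atan2(B,A) + arccos(C/0.3693) = -0.0875
φ2=120.0° → target in arm frame (-0.3464, 0.0274)
  A cos θ + B sin θ = C:  0.4164·cos θ + -0.3606·sin θ = -0.2405
  √(A²+B²)=0.5509;  θ2 = -0.7137+2.0227 ≈ 1.3090
rotate P by −φ3: (0.1969, 0.2863, -0.3606)
  A=-0.1269, B=-0.3606, C=(l²−L²−A²−y'²−z²)/(2L)=-0.0292
  θ3 = atan2(B,A) + arccos(C/0.3823) = -0.2619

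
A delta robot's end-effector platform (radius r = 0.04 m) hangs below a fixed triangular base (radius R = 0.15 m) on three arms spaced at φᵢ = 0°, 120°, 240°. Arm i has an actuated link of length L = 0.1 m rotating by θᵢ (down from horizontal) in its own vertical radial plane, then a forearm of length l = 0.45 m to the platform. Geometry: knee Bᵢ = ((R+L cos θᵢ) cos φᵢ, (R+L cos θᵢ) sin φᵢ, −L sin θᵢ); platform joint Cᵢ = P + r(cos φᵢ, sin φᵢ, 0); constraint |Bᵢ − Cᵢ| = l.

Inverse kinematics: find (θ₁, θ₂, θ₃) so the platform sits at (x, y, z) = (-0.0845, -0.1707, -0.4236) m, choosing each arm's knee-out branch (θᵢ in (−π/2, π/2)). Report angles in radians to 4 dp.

θ₁ = 1.0470, θ₂ = 1.1342, θ₃ = -0.2623

arm 1 (φ=0.0°): x'=-0.0845, y'=-0.1707
  e−x'=0.1945;  (l²−L²−(e−x')²−y'²−z²)/2L = -0.2695
  γ=atan2(-0.4236,0.1945)=-1.1404;  ψ=arccos(-0.5782)=2.1874;  θ1=γ+ψ≈1.0470
arm 2 (φ=120.0°): x'=-0.1056, y'=0.1585
  A cos θ + B sin θ = C:  0.2156·cos θ + -0.4236·sin θ = -0.2927
  √(A²+B²)=0.4753;  θ2 = -1.1000+2.2343 ≈ 1.1342
arm 3 (φ=240.0°): x'=0.1901, y'=0.0122
  A=-0.0801, B=-0.4236, C=(l²−L²−A²−y'²−z²)/(2L)=0.0325
  √(A²+B²)=0.4311;  θ3 = -1.7576+1.4953 ≈ -0.2623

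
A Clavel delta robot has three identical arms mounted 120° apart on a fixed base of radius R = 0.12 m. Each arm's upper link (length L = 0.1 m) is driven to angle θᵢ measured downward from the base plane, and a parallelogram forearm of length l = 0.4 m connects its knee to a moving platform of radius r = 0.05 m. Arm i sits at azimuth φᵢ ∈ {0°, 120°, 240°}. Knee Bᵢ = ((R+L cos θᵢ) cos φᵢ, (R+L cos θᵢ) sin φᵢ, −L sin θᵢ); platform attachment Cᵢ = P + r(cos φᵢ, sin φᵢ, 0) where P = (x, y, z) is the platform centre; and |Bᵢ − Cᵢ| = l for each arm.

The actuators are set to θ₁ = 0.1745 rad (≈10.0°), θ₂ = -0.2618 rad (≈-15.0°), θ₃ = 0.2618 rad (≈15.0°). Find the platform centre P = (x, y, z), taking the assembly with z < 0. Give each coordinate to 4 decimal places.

(-0.0244, 0.0649, -0.3617)

φ1=0.0°: virtual centre (0.1685, 0.0000, -0.0174), radius l
arm 2 at φ=120.0°: e+L cos θ2 = 0.1666;  centre 2 = (-0.0833, 0.1443, 0.0259)
centre 3 = (0.1666·cos240.0°, 0.1666·sin240.0°, -0.0259) = (-0.0833, -0.1443, -0.0259)
|centre ₂|²−|centre ₁|² = -0.0003;  |centre ₃|²−|centre ₁|² = -0.0003
plane₁₂: -0.5036x+0.2885y+0.0865z = -0.0003
det = 0.2906;  x = 0.0005+0.0690z,  y = 0.0000+-0.1794z
quadratic in z: (1.0369)z²+(0.0116)z+(-0.1315)=0, √Δ=0.7386 → z ∈ {-0.3617, 0.3506}; z = -0.3617 (taking z<0)
x = -0.0244, y = 0.0649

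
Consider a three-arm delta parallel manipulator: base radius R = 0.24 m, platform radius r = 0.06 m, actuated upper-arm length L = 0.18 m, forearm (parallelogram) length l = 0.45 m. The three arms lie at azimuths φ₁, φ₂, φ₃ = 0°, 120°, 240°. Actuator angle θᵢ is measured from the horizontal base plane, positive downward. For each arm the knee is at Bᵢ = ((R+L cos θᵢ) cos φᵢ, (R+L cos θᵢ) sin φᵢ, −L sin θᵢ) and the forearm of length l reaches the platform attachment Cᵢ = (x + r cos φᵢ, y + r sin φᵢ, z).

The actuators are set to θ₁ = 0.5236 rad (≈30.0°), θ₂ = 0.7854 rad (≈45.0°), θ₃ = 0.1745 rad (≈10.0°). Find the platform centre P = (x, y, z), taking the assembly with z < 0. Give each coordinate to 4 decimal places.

(-0.0034, -0.0781, -0.3752)

arm 1 at φ=0.0°: ρ1 = 0.3359;  centre 1 = (0.3359, 0.0000, -0.0900)
φ2=120.0°: virtual centre (-0.1536, 0.2661, -0.1273), radius l
φ3=240.0°: virtual centre (-0.1786, -0.3094, -0.0313), radius l
subtract pairs → two planes through P
[-0.9790 0.5322 -0.0746]·P = -0.0103;  [-1.0290 -0.6188 0.1175]·P = 0.0077
Cramer: x(z) = 0.0020+0.0142z;  y(z) = -0.0157+0.1662z
quadratic in z: (1.0278)z²+(0.1653)z+(-0.0827)=0, √Δ=0.6059 → z ∈ {-0.3752, 0.2144}; z = -0.3752 (taking z<0)
x = -0.0034, y = -0.0781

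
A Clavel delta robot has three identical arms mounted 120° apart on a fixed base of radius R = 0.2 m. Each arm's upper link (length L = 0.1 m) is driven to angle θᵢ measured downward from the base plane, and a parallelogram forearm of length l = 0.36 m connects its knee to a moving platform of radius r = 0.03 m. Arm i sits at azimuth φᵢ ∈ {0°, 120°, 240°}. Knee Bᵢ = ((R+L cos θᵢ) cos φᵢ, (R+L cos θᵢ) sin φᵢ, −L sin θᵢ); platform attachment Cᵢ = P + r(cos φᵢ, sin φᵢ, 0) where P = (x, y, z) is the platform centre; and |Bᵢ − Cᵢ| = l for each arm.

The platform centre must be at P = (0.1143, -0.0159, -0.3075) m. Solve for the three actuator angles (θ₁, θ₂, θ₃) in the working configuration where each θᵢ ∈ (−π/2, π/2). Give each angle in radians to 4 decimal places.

arm 1 (φ=0.0°): x'=0.1143, y'=-0.0159
  A cos θ + B sin θ = C:  0.0557·cos θ + -0.3075·sin θ = 0.1084
  √(A²+B²)=0.3125;  θ1 = -1.3916+1.2164 ≈ -0.1752
arm 2 (φ=120.0°): x'=-0.0709, y'=-0.0910
  A=0.2409, B=-0.3075, C=(l²−L²−A²−y'²−z²)/(2L)=-0.2064
  γ=atan2(-0.3075,0.2409)=-0.9062;  ψ=arccos(-0.5284)=2.1276;  θ2=γ+ψ≈1.2214
φ3=240.0° → target in arm frame (-0.0434, 0.1069)
  A=0.2134, B=-0.3075, C=(l²−L²−A²−y'²−z²)/(2L)=-0.1596
  θ3 = atan2(B,A) + arccos(C/0.3743) = 1.0472

θ₁ = -0.1752, θ₂ = 1.2214, θ₃ = 1.0472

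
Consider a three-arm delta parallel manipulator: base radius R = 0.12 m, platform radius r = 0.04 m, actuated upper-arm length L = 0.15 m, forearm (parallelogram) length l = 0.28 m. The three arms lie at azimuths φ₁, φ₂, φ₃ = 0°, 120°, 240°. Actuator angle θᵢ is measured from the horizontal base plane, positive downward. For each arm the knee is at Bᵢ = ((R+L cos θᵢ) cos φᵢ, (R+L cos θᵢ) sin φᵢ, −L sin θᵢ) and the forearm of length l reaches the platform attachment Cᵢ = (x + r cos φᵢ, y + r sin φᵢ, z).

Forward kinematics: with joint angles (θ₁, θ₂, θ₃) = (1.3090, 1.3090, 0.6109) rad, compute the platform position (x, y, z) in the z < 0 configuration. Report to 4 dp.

S1 = (0.1188·cos0.0°, 0.1188·sin0.0°, -0.1449) = (0.1188, 0.0000, -0.1449)
arm 2 at φ=120.0°: e+L cos θ2 = 0.1188;  S2 = (-0.0594, 0.1029, -0.1449)
arm 3 at φ=240.0°: e+L cos θ3 = 0.2029;  S3 = (-0.1014, -0.1757, -0.0860)
subtract pairs → two planes through P
linear system: -0.3565x+0.2058y = 0.0000−0.0000z; -0.4405x+-0.3514y = 0.0134−0.1177z
Cramer: x(z) = -0.0128+0.1122z;  y(z) = -0.0222+0.1943z
into |P−S₁|² = l²: 1.0503z² + 0.2516z + -0.0396 = 0;  Δ = 0.2296;  z = -0.3479 or 0.1083 → z<0 root = -0.3479
x = -0.0518, y = -0.0898

(-0.0518, -0.0898, -0.3479)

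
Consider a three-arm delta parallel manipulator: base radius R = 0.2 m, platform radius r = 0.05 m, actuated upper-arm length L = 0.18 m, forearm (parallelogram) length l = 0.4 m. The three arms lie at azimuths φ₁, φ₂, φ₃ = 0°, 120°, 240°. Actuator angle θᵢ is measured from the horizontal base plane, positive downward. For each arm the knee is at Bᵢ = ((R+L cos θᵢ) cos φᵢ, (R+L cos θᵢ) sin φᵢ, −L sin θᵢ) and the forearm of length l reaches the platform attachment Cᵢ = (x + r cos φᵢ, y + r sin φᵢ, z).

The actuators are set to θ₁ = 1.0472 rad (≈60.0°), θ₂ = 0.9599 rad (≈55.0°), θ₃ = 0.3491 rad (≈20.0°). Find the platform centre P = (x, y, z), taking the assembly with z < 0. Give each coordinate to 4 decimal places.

(-0.0654, -0.0849, -0.3999)

arm 1 at φ=0.0°: (R−r)+L cos θ1 = 0.2400;  S1 = (0.2400, 0.0000, -0.1559)
S2 = (0.2532·cos120.0°, 0.2532·sin120.0°, -0.1474) = (-0.1266, 0.2193, -0.1474)
φ3=240.0°: virtual centre (-0.1596, -0.2764, -0.0616), radius l
eliminate P² terms by subtracting sphere 1 from 2 and 3
[-0.7332 0.4386 0.0169]·P = 0.0040;  [-0.7991 -0.5528 0.1886]·P = 0.0237
Cramer: x(z) = -0.0167+0.1218z;  y(z) = -0.0188+0.1651z
into |P−S₁|² = l²: 1.0421z² + 0.2430z + -0.0695 = 0;  Δ = 0.3486;  z = -0.3999 or 0.1667 → z<0 root = -0.3999
x = -0.0654, y = -0.0849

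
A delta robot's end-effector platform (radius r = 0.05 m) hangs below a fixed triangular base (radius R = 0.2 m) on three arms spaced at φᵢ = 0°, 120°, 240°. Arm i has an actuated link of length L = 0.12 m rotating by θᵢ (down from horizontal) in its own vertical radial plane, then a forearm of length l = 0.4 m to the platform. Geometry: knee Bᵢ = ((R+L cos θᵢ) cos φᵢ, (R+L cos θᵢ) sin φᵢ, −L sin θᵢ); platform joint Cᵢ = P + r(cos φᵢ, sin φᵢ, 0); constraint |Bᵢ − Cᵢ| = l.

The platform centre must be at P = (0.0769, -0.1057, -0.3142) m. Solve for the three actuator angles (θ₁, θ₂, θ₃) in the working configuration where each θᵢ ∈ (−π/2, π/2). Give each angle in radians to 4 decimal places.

rotate P by −φ1: (0.0769, -0.1057, -0.3142)
  A=0.0731, B=-0.3142, C=(l²−L²−A²−y'²−z²)/(2L)=0.1265
  √(A²+B²)=0.3226;  θ1 = -1.3422+1.1678 ≈ -0.1744
rotate P by −φ2: (-0.1300, -0.0137, -0.3142)
  A cos θ + B sin θ = C:  0.2800·cos θ + -0.3142·sin θ = -0.1321
  γ=atan2(-0.3142,0.2800)=-0.8429;  ψ=arccos(-0.3139)=1.8901;  θ2=γ+ψ≈1.0472
rotate P by −φ3: (0.0531, 0.1194, -0.3142)
  A cos θ + B sin θ = C:  0.0969·cos θ + -0.3142·sin θ = 0.0967
  θ3 = atan2(B,A) + arccos(C/0.3288) = 0.0005

θ₁ = -0.1744, θ₂ = 1.0472, θ₃ = 0.0005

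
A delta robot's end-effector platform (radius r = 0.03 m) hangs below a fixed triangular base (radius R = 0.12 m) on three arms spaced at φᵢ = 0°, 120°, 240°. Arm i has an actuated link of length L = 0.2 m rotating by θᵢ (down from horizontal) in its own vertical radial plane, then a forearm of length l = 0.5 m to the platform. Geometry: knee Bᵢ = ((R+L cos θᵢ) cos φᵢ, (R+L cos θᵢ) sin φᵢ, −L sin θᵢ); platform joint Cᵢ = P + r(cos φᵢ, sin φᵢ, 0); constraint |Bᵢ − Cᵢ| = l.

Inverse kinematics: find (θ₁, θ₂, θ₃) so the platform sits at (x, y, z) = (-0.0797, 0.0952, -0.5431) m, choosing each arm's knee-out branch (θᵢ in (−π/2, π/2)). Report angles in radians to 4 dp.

θ₁ = 0.8729, θ₂ = 0.3492, θ₃ = 0.7856

φ1=0.0° → target in arm frame (-0.0797, 0.0952)
  A=0.1697, B=-0.5431, C=(l²−L²−A²−y'²−z²)/(2L)=-0.3070
  γ=atan2(-0.5431,0.1697)=-1.2679;  ψ=arccos(-0.5396)=2.1408;  θ1=γ+ψ≈0.8729
rotate P by −φ2: (0.1223, 0.0214, -0.5431)
  e−x'=-0.0323;  (l²−L²−(e−x')²−y'²−z²)/2L = -0.2161
  θ2 = atan2(B,A) + arccos(C/0.5441) = 0.3492
φ3=240.0° → target in arm frame (-0.0426, -0.1166)
  A=0.1326, B=-0.5431, C=(l²−L²−A²−y'²−z²)/(2L)=-0.2903
  θ3 = atan2(B,A) + arccos(C/0.5591) = 0.7856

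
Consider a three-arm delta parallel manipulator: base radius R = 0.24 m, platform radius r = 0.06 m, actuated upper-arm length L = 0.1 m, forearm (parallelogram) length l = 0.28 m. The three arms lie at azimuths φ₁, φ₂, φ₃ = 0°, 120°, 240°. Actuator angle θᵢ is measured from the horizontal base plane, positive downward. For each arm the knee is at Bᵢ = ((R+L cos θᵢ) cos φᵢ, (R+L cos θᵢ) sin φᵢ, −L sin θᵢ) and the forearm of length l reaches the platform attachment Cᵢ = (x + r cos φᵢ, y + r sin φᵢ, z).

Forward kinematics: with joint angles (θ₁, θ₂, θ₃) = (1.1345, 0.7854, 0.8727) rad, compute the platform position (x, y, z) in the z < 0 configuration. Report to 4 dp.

S1 = (0.2223·cos0.0°, 0.2223·sin0.0°, -0.0906) = (0.2223, 0.0000, -0.0906)
φ2=120.0°: virtual centre (-0.1254, 0.2171, -0.0707), radius l
φ3=240.0°: virtual centre (-0.1221, -0.2115, -0.0766), radius l
|S₂|²−|S₁|² = 0.0102;  |S₃|²−|S₁|² = 0.0079
plane₁₂: -0.6952x+0.4342y+0.0398z = 0.0102
det = 0.5933;  x = -0.0131+0.0489z,  y = 0.0026+-0.0134z
into |P−S₁|² = l²: 1.0026z² + 0.1582z + -0.0148 = 0;  Δ = 0.0843;  z = -0.2237 or 0.0659 → z<0 root = -0.2237
x = -0.0241, y = 0.0056

(-0.0241, 0.0056, -0.2237)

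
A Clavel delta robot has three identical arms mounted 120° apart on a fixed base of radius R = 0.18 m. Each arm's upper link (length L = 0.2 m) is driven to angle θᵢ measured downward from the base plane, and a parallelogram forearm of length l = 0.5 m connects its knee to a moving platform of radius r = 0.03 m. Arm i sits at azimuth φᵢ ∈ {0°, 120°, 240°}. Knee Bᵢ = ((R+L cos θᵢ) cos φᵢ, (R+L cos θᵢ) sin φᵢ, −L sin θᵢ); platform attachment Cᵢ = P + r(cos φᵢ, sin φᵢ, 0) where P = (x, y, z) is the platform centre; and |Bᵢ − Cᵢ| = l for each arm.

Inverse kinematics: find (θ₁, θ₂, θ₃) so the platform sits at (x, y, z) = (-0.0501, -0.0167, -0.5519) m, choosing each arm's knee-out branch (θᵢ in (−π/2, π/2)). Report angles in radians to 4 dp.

θ₁ = 0.9599, θ₂ = 0.7856, θ₃ = 0.6980

φ1=0.0° → target in arm frame (-0.0501, -0.0167)
  A=0.2001, B=-0.5519, C=(l²−L²−A²−y'²−z²)/(2L)=-0.3373
  γ=atan2(-0.5519,0.2001)=-1.2230;  ψ=arccos(-0.5745)=2.1828;  θ1=γ+ψ≈0.9599
φ2=120.0° → target in arm frame (0.0106, 0.0517)
  A=0.1394, B=-0.5519, C=(l²−L²−A²−y'²−z²)/(2L)=-0.2918
  γ=atan2(-0.5519,0.1394)=-1.3234;  ψ=arccos(-0.5126)=2.1090;  θ2=γ+ψ≈0.7856
arm 3 (φ=240.0°): x'=0.0395, y'=-0.0350
  e−x'=0.1105;  (l²−L²−(e−x')²−y'²−z²)/2L = -0.2701
  θ3 = atan2(B,A) + arccos(C/0.5629) = 0.6980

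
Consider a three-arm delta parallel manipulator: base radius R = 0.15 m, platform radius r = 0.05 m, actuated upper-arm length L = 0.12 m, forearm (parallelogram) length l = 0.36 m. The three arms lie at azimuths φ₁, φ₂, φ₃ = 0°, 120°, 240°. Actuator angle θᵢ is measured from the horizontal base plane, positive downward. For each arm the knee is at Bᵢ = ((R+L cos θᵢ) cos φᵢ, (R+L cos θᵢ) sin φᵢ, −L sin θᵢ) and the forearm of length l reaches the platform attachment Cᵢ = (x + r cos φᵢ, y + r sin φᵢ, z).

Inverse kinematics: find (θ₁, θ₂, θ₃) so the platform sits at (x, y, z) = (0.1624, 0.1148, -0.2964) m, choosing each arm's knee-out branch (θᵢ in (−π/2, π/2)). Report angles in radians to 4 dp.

rotate P by −φ1: (0.1624, 0.1148, -0.2964)
  A=-0.0624, B=-0.2964, C=(l²−L²−A²−y'²−z²)/(2L)=0.0428
  θ1 = atan2(B,A) + arccos(C/0.3029) = -0.3493
arm 2 (φ=120.0°): x'=0.0182, y'=-0.1980
  A cos θ + B sin θ = C:  0.0818·cos θ + -0.2964·sin θ = -0.0773
  θ2 = atan2(B,A) + arccos(C/0.3075) = 0.5235
rotate P by −φ3: (-0.1806, 0.0832, -0.2964)
  A=0.2806, B=-0.2964, C=(l²−L²−A²−y'²−z²)/(2L)=-0.2430
  √(A²+B²)=0.4082;  θ3 = -0.8127+2.2086 ≈ 1.3959

θ₁ = -0.3493, θ₂ = 0.5235, θ₃ = 1.3959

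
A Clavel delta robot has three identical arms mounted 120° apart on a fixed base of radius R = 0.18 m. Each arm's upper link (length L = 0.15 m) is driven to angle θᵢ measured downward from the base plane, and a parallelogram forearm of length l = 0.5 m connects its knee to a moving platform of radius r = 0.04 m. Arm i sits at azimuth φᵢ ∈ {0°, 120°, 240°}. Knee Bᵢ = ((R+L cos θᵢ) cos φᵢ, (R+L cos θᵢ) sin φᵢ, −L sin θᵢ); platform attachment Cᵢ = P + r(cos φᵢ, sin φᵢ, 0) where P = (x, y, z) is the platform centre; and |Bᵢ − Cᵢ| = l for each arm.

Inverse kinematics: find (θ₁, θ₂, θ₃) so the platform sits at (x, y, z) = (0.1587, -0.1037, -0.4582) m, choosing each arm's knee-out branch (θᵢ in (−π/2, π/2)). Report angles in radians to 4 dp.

φ1=0.0° → target in arm frame (0.1587, -0.1037)
  A=-0.0187, B=-0.4582, C=(l²−L²−A²−y'²−z²)/(2L)=0.0215
  √(A²+B²)=0.4586;  θ1 = -1.6116+1.5239 ≈ -0.0877
arm 2 (φ=120.0°): x'=-0.1692, y'=-0.0856
  e−x'=0.3092;  (l²−L²−(e−x')²−y'²−z²)/2L = -0.2845
  θ2 = atan2(B,A) + arccos(C/0.5527) = 1.1342
arm 3 (φ=240.0°): x'=0.0105, y'=0.1893
  e−x'=0.1295;  (l²−L²−(e−x')²−y'²−z²)/2L = -0.1169
  θ3 = atan2(B,A) + arccos(C/0.4762) = 0.5235

θ₁ = -0.0877, θ₂ = 1.1342, θ₃ = 0.5235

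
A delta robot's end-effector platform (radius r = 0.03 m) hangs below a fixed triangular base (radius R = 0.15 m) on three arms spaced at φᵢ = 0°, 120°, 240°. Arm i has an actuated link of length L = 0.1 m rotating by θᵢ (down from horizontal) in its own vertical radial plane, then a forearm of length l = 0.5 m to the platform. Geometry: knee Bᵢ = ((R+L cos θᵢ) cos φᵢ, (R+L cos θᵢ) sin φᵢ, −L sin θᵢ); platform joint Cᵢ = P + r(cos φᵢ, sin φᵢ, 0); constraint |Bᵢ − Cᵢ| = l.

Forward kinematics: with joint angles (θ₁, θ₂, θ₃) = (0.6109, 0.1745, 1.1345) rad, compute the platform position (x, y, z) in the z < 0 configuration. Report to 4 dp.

(0.0098, 0.1323, -0.4996)

arm 1 at φ=0.0°: (R−r)+L cos θ1 = 0.2019;  O1 = (0.2019, 0.0000, -0.0574)
φ2=120.0°: virtual centre (-0.1092, 0.1892, -0.0174), radius l
φ3=240.0°: virtual centre (-0.0811, -0.1405, -0.0906), radius l
|O₂|²−|O₁|² = 0.0040;  |O₃|²−|O₁|² = -0.0095
linear system: -0.6223x+0.3784y = 0.0040−0.0800z; -0.5661x+-0.2810y = -0.0095−-0.0665z
det = 0.3891;  x = 0.0064+-0.0069z,  y = 0.0210+-0.2228z
quadratic in z: (1.0497)z²+(0.1081)z+(-0.2080)=0, √Δ=0.9408 → z ∈ {-0.4996, 0.3967}; z = -0.4996 (taking z<0)
x = 0.0098, y = 0.1323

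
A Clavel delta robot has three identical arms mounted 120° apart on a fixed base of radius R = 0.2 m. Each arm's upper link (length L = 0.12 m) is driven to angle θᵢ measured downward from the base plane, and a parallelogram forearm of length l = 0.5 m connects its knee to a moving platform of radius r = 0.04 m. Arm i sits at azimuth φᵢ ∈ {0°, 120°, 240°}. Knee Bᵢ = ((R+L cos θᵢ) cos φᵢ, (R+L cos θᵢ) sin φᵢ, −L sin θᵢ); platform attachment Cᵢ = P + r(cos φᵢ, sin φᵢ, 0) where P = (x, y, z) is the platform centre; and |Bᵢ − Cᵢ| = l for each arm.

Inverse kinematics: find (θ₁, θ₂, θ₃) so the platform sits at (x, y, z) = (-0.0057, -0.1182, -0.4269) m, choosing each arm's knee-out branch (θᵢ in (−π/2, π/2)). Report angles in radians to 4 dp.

rotate P by −φ1: (-0.0057, -0.1182, -0.4269)
  A cos θ + B sin θ = C:  0.1657·cos θ + -0.4269·sin θ = 0.0497
  √(A²+B²)=0.4579;  θ1 = -1.2005+1.4620 ≈ 0.2615
rotate P by −φ2: (-0.0995, 0.0640, -0.4269)
  A cos θ + B sin θ = C:  0.2595·cos θ + -0.4269·sin θ = -0.0754
  √(A²+B²)=0.4996;  θ2 = -1.0246+1.7223 ≈ 0.6977
φ3=240.0° → target in arm frame (0.1052, 0.0542)
  e−x'=0.0548;  (l²−L²−(e−x')²−y'²−z²)/2L = 0.1976
  √(A²+B²)=0.4304;  θ3 = -1.4432+1.0938 ≈ -0.3493

θ₁ = 0.2615, θ₂ = 0.6977, θ₃ = -0.3493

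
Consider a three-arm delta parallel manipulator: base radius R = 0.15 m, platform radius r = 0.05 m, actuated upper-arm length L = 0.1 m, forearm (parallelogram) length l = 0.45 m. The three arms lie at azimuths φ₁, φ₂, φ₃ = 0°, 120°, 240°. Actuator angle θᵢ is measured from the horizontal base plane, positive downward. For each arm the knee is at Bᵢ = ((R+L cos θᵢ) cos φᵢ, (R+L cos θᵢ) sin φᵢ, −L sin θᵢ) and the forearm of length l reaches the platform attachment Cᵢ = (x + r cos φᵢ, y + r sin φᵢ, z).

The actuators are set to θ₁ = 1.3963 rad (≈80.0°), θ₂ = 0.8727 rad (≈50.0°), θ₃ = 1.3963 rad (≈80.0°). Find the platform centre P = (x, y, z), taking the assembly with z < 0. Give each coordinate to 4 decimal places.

φ1=0.0°: virtual centre (0.1174, 0.0000, -0.0985), radius l
S2 = (0.1643·cos120.0°, 0.1643·sin120.0°, -0.0766) = (-0.0821, 0.1423, -0.0766)
φ3=240.0°: virtual centre (-0.0587, -0.1016, -0.0985), radius l
eliminate P² terms by subtracting sphere 1 from 2 and 3
linear system: -0.3990x+0.2845y = 0.0094−0.0437z; -0.3521x+-0.2033y = 0.0000−0.0000z
det = 0.1813;  x = -0.0105+0.0491z,  y = 0.0182+-0.0850z
sphere 1 gives Az²+Bz+C=0 with A=1.0096, B=0.1813, C=-0.1761;  B²−4AC=0.7441;  roots -0.5170, 0.3374;  negative root z = -0.5170
x = -0.0359, y = 0.0622

(-0.0359, 0.0622, -0.5170)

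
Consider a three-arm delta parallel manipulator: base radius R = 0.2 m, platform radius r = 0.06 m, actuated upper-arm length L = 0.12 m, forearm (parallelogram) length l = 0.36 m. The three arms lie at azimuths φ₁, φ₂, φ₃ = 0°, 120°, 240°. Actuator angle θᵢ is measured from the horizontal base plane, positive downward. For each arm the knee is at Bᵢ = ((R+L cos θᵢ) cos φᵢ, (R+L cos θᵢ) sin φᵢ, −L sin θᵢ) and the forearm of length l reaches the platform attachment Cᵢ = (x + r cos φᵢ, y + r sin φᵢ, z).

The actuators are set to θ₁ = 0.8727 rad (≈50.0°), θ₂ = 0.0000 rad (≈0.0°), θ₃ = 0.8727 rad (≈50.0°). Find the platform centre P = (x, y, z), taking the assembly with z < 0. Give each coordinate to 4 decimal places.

(-0.0481, 0.0834, -0.3206)

φ1=0.0°: virtual centre (0.2171, 0.0000, -0.0919), radius l
arm 2 at φ=120.0°: e+L cos θ2 = 0.2600;  centre 2 = (-0.1300, 0.2252, 0.0000)
φ3=240.0°: virtual centre (-0.1086, -0.1880, -0.0919), radius l
|centre ₂|²−|centre ₁|² = 0.0120;  |centre ₃|²−|centre ₁|² = 0.0000
linear system: -0.6943x+0.4503y = 0.0120−0.1839z; -0.6514x+-0.3761y = 0.0000−0.0000z
det = 0.5544;  x = -0.0081+0.1247z,  y = 0.0141+-0.2160z
sphere 1 gives Az²+Bz+C=0 with A=1.0622, B=0.1216, C=-0.0702;  B²−4AC=0.3131;  roots -0.3206, 0.2061;  negative root z = -0.3206
x = -0.0481, y = 0.0834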